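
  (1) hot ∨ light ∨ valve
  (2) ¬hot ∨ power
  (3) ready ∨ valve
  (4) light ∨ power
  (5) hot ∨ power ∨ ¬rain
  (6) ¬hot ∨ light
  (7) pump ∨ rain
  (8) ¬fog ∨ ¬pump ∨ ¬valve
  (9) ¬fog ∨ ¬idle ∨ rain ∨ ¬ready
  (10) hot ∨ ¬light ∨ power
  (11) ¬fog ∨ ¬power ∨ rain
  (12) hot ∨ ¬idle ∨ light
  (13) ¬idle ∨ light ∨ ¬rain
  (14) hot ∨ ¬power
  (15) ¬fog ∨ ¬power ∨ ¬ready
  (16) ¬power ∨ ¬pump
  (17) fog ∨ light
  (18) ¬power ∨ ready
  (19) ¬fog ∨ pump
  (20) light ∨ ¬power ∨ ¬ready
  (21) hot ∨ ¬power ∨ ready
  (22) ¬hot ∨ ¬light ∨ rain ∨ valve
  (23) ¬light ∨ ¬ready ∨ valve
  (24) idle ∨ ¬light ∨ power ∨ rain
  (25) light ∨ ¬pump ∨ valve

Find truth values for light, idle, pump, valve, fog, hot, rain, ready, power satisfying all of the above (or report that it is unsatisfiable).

light: True; idle: False; pump: False; valve: True; fog: False; hot: True; rain: True; ready: True; power: True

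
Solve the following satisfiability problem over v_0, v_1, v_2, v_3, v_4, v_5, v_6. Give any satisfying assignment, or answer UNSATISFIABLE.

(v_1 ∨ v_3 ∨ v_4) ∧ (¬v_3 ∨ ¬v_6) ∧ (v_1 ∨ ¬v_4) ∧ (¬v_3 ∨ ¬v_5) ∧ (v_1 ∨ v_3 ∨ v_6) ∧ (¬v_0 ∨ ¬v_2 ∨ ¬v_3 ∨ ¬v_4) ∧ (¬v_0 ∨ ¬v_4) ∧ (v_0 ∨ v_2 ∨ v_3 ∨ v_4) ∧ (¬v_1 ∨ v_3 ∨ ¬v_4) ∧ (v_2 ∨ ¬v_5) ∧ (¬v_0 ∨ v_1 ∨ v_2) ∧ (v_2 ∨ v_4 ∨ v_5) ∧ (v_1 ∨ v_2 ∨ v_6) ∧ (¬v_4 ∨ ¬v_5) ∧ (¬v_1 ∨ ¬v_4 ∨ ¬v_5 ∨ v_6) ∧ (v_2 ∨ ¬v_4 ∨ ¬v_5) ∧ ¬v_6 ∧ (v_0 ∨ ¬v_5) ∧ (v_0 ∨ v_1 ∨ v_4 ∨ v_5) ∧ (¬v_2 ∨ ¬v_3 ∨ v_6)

v_0 = False, v_1 = True, v_2 = False, v_3 = True, v_4 = True, v_5 = False, v_6 = False

Unit clause (¬v_6) forces v_6 = False.
Set v_0 = False.
  then (v_0 ∨ ¬v_5) forces v_5 = False.
Try v_1 = False:
  (v_1 ∨ ¬v_4) forces v_4 = False.
  clause (v_0 ∨ v_1 ∨ v_4 ∨ v_5) is falsified — backtrack.
So v_1 = True.
Set v_2 = False.
  then (v_2 ∨ v_4 ∨ v_5) forces v_4 = True.
  then (¬v_1 ∨ v_3 ∨ ¬v_4) forces v_3 = True.
All clauses satisfied.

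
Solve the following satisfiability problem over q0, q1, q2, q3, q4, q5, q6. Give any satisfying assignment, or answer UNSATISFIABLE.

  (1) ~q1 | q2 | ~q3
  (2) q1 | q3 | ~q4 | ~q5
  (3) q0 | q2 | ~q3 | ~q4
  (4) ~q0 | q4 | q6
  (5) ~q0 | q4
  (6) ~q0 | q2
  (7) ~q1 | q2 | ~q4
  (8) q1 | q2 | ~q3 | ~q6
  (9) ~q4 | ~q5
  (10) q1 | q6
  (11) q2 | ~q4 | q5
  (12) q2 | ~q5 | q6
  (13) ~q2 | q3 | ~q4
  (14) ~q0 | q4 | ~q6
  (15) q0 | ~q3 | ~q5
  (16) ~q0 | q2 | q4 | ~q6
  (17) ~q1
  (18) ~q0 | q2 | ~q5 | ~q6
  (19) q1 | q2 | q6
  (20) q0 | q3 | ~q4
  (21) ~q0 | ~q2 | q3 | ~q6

Unit clause (~q1) forces q1 = False.
In (q1 | q6) only q6 is left, so q6 = True.
Set q0 = True.
  then (~q0 | q4) forces q4 = True.
  then (~q0 | q2) forces q2 = True.
  then (~q4 | ~q5) forces q5 = False.
  then (~q2 | q3 | ~q4) forces q3 = True.
All clauses satisfied.

q0=T; q1=F; q2=T; q3=T; q4=T; q5=F; q6=T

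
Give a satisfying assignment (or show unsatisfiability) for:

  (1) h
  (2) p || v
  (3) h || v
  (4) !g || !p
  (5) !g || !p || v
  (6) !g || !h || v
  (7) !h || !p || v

g=T; p=F; v=T; h=T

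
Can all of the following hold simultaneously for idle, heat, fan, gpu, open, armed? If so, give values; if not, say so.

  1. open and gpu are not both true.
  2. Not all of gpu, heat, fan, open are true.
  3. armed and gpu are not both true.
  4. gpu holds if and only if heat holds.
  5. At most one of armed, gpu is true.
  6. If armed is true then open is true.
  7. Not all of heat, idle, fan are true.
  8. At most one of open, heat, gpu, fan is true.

idle = True, heat = False, fan = True, gpu = False, open = False, armed = False

  (1) open=F, gpu=F — not both ✓
  (2) {gpu, heat, fan, open}: 1/4 true — not all ✓
  (3) armed=F, gpu=F — not both ✓
  (4) gpu=F, heat=F — same ✓
  (5) {armed, gpu}: 0 true — at most one ✓
  (6) armed=F ⇒ open: vacuous ✓
  (7) {heat, idle, fan}: 2/3 true — not all ✓
  (8) {open, heat, gpu, fan}: 1 true — at most one ✓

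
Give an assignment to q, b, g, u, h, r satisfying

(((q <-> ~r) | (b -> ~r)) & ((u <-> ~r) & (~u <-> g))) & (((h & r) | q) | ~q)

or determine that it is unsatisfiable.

q = True, b = True, g = False, u = True, h = False, r = False

  ((q <-> ~r) | (b -> ~r)) & ((u <-> ~r) & (~u <-> g)) = True
    (q <-> ~r) | (b -> ~r) = True
      q <-> ~r = True
        ~r = True
      b -> ~r = True
        ~r = True
    (u <-> ~r) & (~u <-> g) = True
      u <-> ~r = True
        ~r = True
      ~u <-> g = True
        ~u = False
  ((h & r) | q) | ~q = True
    (h & r) | q = True
      h & r = False
    ~q = False
Both conjuncts True, so the formula holds.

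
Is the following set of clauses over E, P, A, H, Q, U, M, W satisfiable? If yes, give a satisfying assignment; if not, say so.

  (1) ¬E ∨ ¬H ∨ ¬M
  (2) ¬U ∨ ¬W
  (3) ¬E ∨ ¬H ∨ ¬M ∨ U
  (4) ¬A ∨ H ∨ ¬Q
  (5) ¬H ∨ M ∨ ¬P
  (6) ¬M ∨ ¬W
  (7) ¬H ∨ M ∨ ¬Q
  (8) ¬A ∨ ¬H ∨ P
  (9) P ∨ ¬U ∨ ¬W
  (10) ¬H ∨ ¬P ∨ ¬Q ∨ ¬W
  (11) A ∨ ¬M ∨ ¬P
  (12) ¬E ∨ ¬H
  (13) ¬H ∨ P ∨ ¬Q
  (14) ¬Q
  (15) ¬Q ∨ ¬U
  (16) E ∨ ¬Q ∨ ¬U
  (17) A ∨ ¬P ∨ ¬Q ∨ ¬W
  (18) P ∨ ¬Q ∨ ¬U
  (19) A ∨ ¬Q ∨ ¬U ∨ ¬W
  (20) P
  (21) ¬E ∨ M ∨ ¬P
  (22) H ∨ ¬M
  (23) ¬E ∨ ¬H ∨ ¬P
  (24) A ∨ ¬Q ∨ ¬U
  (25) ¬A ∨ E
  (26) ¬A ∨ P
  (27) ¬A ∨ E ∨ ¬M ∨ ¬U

E = False; P = True; A = False; H = False; Q = False; U = False; M = False; W = False

Unit clause (¬Q) forces Q = False.
Unit clause (P) forces P = True.
Set E = False.
  then (¬A ∨ E) forces A = False.
  then (A ∨ ¬M ∨ ¬P) forces M = False.
  then (¬H ∨ M ∨ ¬P) forces H = False.
Set U = False.
Set W = False.
All clauses satisfied.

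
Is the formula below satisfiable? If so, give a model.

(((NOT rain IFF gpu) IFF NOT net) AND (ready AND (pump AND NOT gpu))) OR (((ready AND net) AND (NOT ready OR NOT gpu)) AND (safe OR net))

rain=T, pump=T, ready=T, net=T, gpu=F, safe=F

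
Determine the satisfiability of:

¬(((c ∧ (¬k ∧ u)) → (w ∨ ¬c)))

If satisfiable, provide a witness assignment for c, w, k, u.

c: True; w: False; k: False; u: True

  ¬(((c ∧ (¬k ∧ u)) → (w ∨ ¬c))) = True
    (c ∧ (¬k ∧ u)) → (w ∨ ¬c) = False
      c ∧ (¬k ∧ u) = True
        ¬k ∧ u = True
          ¬k = True
      w ∨ ¬c = False
        ¬c = False
The formula evaluates to True.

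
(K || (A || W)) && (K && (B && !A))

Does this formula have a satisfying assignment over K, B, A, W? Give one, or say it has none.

K=T, B=T, A=F, W=T

  K || (A || W) = True
    A || W = True
  K && (B && !A) = True
    B && !A = True
      !A = True
Both conjuncts True, so the formula holds.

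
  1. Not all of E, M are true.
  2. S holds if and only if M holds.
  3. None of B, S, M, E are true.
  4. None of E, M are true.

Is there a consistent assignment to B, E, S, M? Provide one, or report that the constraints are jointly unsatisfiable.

B: False, E: False, S: False, M: False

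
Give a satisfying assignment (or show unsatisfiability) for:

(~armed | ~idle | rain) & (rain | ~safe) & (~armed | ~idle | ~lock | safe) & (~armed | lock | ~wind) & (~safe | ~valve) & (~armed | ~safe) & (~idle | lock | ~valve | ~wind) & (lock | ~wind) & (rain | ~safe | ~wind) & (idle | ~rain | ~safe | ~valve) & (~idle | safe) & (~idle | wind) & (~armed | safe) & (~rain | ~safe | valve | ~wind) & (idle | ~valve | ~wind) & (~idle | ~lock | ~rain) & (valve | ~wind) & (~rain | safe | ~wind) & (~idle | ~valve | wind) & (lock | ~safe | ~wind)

Set rain = False.
  then (rain | ~safe) forces safe = False.
  then (~idle | safe) forces idle = False.
  then (~armed | safe) forces armed = False.
Set lock = False.
  then (lock | ~wind) forces wind = False.
Set valve = False.
All clauses satisfied.

rain = False, lock = False, wind = False, armed = False, valve = False, safe = False, idle = False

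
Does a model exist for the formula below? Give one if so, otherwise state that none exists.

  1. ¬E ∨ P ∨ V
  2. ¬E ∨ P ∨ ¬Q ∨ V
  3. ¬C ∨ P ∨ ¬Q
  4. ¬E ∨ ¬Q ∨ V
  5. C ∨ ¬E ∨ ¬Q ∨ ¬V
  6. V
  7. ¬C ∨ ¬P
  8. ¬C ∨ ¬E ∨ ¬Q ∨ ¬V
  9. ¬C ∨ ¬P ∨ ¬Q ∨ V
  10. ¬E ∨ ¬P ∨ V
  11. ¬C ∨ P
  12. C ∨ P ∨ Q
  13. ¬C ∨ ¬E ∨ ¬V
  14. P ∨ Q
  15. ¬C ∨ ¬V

Q=F, P=T, V=T, C=F, E=F

Unit clause (V) forces V = True.
In (¬C ∨ ¬V) only ¬C is left, so C = False.
Set Q = False.
  then (C ∨ P ∨ Q) forces P = True.
Set E = False.
All clauses satisfied.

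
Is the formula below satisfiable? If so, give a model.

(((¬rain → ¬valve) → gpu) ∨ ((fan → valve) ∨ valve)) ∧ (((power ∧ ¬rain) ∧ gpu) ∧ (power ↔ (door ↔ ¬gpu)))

power = True; fan = False; door = False; valve = True; gpu = True; rain = False

  ((¬rain → ¬valve) → gpu) ∨ ((fan → valve) ∨ valve) = True
    (¬rain → ¬valve) → gpu = True
      ¬rain → ¬valve = False
        ¬rain = True
        ¬valve = False
    (fan → valve) ∨ valve = True
      fan → valve = True
  ((power ∧ ¬rain) ∧ gpu) ∧ (power ↔ (door ↔ ¬gpu)) = True
    (power ∧ ¬rain) ∧ gpu = True
      power ∧ ¬rain = True
        ¬rain = True
    power ↔ (door ↔ ¬gpu) = True
      door ↔ ¬gpu = True
        ¬gpu = False
Both conjuncts True, so the formula holds.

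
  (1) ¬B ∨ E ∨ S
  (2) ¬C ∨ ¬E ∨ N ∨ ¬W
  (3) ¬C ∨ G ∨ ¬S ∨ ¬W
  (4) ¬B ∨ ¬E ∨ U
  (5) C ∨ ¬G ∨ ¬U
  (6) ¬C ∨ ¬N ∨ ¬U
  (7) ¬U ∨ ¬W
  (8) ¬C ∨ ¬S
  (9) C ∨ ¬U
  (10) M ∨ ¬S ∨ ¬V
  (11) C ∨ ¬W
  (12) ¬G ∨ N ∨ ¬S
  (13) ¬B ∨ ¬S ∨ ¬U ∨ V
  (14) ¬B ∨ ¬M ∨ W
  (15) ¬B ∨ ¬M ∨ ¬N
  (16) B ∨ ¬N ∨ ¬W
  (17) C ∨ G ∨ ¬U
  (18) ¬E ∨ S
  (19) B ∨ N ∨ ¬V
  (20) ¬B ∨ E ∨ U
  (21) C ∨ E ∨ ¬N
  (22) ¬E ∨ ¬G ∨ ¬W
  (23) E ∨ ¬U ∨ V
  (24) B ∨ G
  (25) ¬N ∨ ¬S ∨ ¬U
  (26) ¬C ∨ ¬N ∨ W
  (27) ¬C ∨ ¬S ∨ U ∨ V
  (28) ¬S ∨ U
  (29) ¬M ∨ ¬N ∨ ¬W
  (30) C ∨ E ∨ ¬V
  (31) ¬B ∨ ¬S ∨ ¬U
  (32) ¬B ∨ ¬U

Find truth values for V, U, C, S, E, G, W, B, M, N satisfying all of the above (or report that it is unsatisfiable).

Set V = False.
Set U = False.
  then (¬S ∨ U) forces S = False.
  then (¬E ∨ S) forces E = False.
  then (¬B ∨ E ∨ U) forces B = False.
  then (B ∨ G) forces G = True.
Set C = False.
  then (C ∨ ¬W) forces W = False.
  then (C ∨ E ∨ ¬N) forces N = False.
Set M = True.
All clauses satisfied.

V=F, U=F, C=F, S=F, E=F, G=T, W=F, B=F, M=T, N=F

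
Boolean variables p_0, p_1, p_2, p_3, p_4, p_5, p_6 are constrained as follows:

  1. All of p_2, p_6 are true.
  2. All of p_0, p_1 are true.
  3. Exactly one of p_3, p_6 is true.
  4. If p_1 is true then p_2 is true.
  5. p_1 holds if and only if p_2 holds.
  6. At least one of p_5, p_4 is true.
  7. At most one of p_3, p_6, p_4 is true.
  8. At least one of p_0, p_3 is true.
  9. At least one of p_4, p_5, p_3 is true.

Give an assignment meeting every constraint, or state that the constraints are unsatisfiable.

p_0 = True, p_1 = True, p_2 = True, p_3 = False, p_4 = False, p_5 = True, p_6 = True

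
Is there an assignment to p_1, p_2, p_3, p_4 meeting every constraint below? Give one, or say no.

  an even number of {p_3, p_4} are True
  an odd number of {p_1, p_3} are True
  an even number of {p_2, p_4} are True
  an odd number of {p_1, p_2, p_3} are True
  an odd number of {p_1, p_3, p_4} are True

p_1: True, p_2: False, p_3: False, p_4: False

{p_3, p_4}: 0 true → even ✓
{p_1, p_3}: 1 true → odd ✓
{p_2, p_4}: 0 true → even ✓
{p_1, p_2, p_3}: 1 true → odd ✓
{p_1, p_3, p_4}: 1 true → odd ✓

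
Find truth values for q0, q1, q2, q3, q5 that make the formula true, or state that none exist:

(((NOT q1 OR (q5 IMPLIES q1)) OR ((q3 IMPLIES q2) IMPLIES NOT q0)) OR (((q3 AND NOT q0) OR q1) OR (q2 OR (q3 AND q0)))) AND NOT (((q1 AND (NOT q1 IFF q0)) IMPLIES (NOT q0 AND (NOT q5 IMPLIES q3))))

q0 = False, q1 = True, q2 = False, q3 = False, q5 = False

  ((NOT q1 OR (q5 IMPLIES q1)) OR ((q3 IMPLIES q2) IMPLIES NOT q0)) OR (((q3 AND NOT q0) OR q1) OR (q2 OR (q3 AND q0))) = True
    (NOT q1 OR (q5 IMPLIES q1)) OR ((q3 IMPLIES q2) IMPLIES NOT q0) = True
      NOT q1 OR (q5 IMPLIES q1) = True
        NOT q1 = False
        q5 IMPLIES q1 = True
      (q3 IMPLIES q2) IMPLIES NOT q0 = True
        q3 IMPLIES q2 = True
        NOT q0 = True
    ((q3 AND NOT q0) OR q1) OR (q2 OR (q3 AND q0)) = True
      (q3 AND NOT q0) OR q1 = True
        q3 AND NOT q0 = False
          NOT q0 = True
      q2 OR (q3 AND q0) = False
        q3 AND q0 = False
  NOT (((q1 AND (NOT q1 IFF q0)) IMPLIES (NOT q0 AND (NOT q5 IMPLIES q3)))) = True
    (q1 AND (NOT q1 IFF q0)) IMPLIES (NOT q0 AND (NOT q5 IMPLIES q3)) = False
      q1 AND (NOT q1 IFF q0) = True
        NOT q1 IFF q0 = True
          NOT q1 = False
      NOT q0 AND (NOT q5 IMPLIES q3) = False
        NOT q0 = True
        NOT q5 IMPLIES q3 = False
          NOT q5 = True
Both conjuncts True, so the formula holds.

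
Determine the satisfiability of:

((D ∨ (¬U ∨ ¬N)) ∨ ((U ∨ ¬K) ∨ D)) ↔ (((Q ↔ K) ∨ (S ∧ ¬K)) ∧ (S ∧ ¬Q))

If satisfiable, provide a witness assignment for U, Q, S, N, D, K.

U=T; Q=F; S=T; N=T; D=T; K=F

  ((D ∨ (¬U ∨ ¬N)) ∨ ((U ∨ ¬K) ∨ D)) ↔ (((Q ↔ K) ∨ (S ∧ ¬K)) ∧ (S ∧ ¬Q)) = True
    (D ∨ (¬U ∨ ¬N)) ∨ ((U ∨ ¬K) ∨ D) = True
      D ∨ (¬U ∨ ¬N) = True
        ¬U ∨ ¬N = False
          ¬U = False
          ¬N = False
      (U ∨ ¬K) ∨ D = True
        U ∨ ¬K = True
          ¬K = True
    ((Q ↔ K) ∨ (S ∧ ¬K)) ∧ (S ∧ ¬Q) = True
      (Q ↔ K) ∨ (S ∧ ¬K) = True
        Q ↔ K = True
        S ∧ ¬K = True
          ¬K = True
      S ∧ ¬Q = True
        ¬Q = True
The formula evaluates to True.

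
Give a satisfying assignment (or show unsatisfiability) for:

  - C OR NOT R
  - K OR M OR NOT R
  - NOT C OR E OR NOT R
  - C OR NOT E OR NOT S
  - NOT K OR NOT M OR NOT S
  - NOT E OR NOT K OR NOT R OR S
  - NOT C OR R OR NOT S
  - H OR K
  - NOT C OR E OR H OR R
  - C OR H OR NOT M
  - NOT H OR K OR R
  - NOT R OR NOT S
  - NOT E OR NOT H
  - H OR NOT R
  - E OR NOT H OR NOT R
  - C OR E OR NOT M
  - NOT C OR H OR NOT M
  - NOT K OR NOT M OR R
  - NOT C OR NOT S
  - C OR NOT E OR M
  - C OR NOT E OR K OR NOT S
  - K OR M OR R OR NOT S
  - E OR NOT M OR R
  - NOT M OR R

H = True; R = False; C = True; K = True; M = False; E = False; S = False

Set H = True.
  then (NOT E OR NOT H) forces E = False.
  then (E OR NOT H OR NOT R) forces R = False.
  then (E OR NOT M OR R) forces M = False.
  then (NOT H OR K OR R) forces K = True.
Set C = True.
  then (NOT C OR R OR NOT S) forces S = False.
All clauses satisfied.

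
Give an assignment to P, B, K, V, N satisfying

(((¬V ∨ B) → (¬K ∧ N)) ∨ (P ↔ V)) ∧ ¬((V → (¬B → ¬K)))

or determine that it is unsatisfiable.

P = True, B = False, K = True, V = True, N = False

  ((¬V ∨ B) → (¬K ∧ N)) ∨ (P ↔ V) = True
    (¬V ∨ B) → (¬K ∧ N) = True
      ¬V ∨ B = False
        ¬V = False
      ¬K ∧ N = False
        ¬K = False
    P ↔ V = True
  ¬((V → (¬B → ¬K))) = True
    V → (¬B → ¬K) = False
      ¬B → ¬K = False
        ¬B = True
        ¬K = False
Both conjuncts True, so the formula holds.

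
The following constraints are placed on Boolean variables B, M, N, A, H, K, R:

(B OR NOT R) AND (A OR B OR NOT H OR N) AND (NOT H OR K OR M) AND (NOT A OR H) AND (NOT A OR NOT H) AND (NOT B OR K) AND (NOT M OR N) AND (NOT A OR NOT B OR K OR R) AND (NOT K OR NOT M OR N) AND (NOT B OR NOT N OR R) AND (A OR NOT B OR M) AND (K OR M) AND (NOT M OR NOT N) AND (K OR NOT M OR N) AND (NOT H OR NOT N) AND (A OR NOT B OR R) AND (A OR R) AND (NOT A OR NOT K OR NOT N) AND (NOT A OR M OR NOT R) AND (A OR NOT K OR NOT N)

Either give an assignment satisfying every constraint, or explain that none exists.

Case A = True:
  (NOT A OR H) forces H = True.
  Clause (NOT A OR NOT H) is falsified — contradiction.
Case A = False:
  (A OR R) forces R = True.
  (B OR NOT R) forces B = True.
  (NOT B OR K) forces K = True.
  (A OR NOT B OR M) forces M = True.
  (NOT M OR N) forces N = True.
  Clause (NOT M OR NOT N) is falsified — contradiction.
Both cases fail, so the formula is unsatisfiable.

Unsatisfiable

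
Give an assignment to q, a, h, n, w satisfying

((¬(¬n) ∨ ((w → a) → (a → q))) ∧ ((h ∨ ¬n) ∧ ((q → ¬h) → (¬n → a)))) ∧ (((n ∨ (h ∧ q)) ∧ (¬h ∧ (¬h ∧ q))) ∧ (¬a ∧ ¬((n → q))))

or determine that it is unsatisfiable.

Case q = True: the conjunct ¬((n → q)) becomes ¬((n → True)) = False.
Case q = False: the conjunct q is False.
Both cases fail — unsatisfiable.

Unsatisfiable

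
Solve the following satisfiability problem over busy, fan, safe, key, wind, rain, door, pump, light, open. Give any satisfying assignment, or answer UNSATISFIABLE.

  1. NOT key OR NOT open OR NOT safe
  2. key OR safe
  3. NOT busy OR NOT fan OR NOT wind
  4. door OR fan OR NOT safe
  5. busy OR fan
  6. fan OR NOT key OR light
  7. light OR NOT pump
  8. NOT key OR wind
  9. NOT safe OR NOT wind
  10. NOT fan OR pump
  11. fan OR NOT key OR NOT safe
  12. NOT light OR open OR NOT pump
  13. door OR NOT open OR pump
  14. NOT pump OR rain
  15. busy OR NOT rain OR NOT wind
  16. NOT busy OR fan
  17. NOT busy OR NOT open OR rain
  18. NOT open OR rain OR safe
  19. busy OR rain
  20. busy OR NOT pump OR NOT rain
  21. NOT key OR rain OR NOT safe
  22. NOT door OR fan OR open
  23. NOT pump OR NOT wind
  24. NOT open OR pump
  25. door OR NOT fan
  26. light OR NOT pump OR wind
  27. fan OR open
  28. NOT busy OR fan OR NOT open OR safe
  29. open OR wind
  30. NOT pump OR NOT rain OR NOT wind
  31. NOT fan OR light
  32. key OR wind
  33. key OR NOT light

Case wind = True:
  (NOT safe OR NOT wind) forces safe = False.
  (key OR safe) forces key = True.
  (NOT pump OR NOT wind) forces pump = False.
  (NOT fan OR pump) forces fan = False.
  (busy OR fan) forces busy = True.
  Clause (NOT busy OR fan) is falsified — contradiction.
Case wind = False:
  (NOT key OR wind) forces key = False.
  Clause (key OR wind) is falsified — contradiction.
Both cases fail, so the formula is unsatisfiable.

Unsatisfiable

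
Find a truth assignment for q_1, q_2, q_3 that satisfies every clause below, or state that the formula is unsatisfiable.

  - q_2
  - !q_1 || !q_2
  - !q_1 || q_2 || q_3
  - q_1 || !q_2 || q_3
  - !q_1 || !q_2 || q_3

Unit clause (q_2) forces q_2 = True.
In (!q_1 || !q_2) only !q_1 is left, so q_1 = False.
In (q_1 || !q_2 || q_3) only q_3 is left, so q_3 = True.
Check each clause:
  (q_2): q_2 holds.
  (!q_1 || !q_2): !q_1 holds.
  (!q_1 || q_2 || q_3): !q_1 holds.
  (q_1 || !q_2 || q_3): q_3 holds.
  (!q_1 || !q_2 || q_3): !q_1 holds.
All clauses satisfied.

q_1 = False; q_2 = True; q_3 = True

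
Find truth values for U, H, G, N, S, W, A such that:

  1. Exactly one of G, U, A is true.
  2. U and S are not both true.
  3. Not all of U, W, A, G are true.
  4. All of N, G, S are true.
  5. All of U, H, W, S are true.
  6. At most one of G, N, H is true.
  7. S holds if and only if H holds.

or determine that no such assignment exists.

UNSATISFIABLE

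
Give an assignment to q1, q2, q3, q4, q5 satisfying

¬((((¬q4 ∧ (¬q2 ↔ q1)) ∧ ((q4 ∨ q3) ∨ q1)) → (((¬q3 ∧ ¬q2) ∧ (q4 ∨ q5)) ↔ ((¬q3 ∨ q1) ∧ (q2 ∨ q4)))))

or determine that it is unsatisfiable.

q1 = True, q2 = False, q3 = False, q4 = False, q5 = True

  ¬((((¬q4 ∧ (¬q2 ↔ q1)) ∧ ((q4 ∨ q3) ∨ q1)) → (((¬q3 ∧ ¬q2) ∧ (q4 ∨ q5)) ↔ ((¬q3 ∨ q1) ∧ (q2 ∨ q4))))) = True
    ((¬q4 ∧ (¬q2 ↔ q1)) ∧ ((q4 ∨ q3) ∨ q1)) → (((¬q3 ∧ ¬q2) ∧ (q4 ∨ q5)) ↔ ((¬q3 ∨ q1) ∧ (q2 ∨ q4))) = False
      (¬q4 ∧ (¬q2 ↔ q1)) ∧ ((q4 ∨ q3) ∨ q1) = True
        ¬q4 ∧ (¬q2 ↔ q1) = True
          ¬q4 = True
          ¬q2 ↔ q1 = True
            ¬q2 = True
        (q4 ∨ q3) ∨ q1 = True
          q4 ∨ q3 = False
      ((¬q3 ∧ ¬q2) ∧ (q4 ∨ q5)) ↔ ((¬q3 ∨ q1) ∧ (q2 ∨ q4)) = False
        (¬q3 ∧ ¬q2) ∧ (q4 ∨ q5) = True
          ¬q3 ∧ ¬q2 = True
            ¬q3 = True
            ¬q2 = True
          q4 ∨ q5 = True
        (¬q3 ∨ q1) ∧ (q2 ∨ q4) = False
          ¬q3 ∨ q1 = True
            ¬q3 = True
          q2 ∨ q4 = False
The formula evaluates to True.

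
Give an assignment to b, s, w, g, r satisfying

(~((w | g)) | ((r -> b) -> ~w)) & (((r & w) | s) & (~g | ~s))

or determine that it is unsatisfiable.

b=T; s=T; w=F; g=F; r=T

  ~((w | g)) | ((r -> b) -> ~w) = True
    ~((w | g)) = True
      w | g = False
    (r -> b) -> ~w = True
      r -> b = True
      ~w = True
  ((r & w) | s) & (~g | ~s) = True
    (r & w) | s = True
      r & w = False
    ~g | ~s = True
      ~g = True
      ~s = False
Both conjuncts True, so the formula holds.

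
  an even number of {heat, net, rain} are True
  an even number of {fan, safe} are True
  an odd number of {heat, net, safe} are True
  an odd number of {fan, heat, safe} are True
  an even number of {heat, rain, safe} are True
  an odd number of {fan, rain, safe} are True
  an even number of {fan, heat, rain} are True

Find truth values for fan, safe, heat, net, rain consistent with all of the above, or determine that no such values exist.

fan: False, safe: False, heat: True, net: False, rain: True

{heat, net, rain}: 2 true → even ✓
{fan, safe}: 0 true → even ✓
{heat, net, safe}: 1 true → odd ✓
{fan, heat, safe}: 1 true → odd ✓
{heat, rain, safe}: 2 true → even ✓
{fan, rain, safe}: 1 true → odd ✓
{fan, heat, rain}: 2 true → even ✓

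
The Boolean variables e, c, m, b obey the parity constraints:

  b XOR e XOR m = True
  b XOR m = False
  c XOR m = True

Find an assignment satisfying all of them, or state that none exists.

e = True, c = False, m = True, b = True

b XOR e XOR m = T XOR T XOR T = True ✓
b XOR m = T XOR T = False ✓
c XOR m = F XOR T = True ✓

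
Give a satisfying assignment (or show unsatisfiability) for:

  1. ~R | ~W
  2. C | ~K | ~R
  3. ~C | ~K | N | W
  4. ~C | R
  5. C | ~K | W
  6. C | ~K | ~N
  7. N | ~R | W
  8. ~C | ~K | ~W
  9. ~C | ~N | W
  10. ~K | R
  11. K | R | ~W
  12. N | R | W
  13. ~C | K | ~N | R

Set N = True.
Try K = True:
  (C | ~K | ~N) forces C = True.
  (~C | R) forces R = True.
  (~R | ~W) forces W = False.
  clause (~C | ~N | W) is falsified — backtrack.
So K = False.
Set W = False.
  then (~C | ~N | W) forces C = False.
Set R = True.
All clauses satisfied.

N: True; K: False; W: False; C: False; R: True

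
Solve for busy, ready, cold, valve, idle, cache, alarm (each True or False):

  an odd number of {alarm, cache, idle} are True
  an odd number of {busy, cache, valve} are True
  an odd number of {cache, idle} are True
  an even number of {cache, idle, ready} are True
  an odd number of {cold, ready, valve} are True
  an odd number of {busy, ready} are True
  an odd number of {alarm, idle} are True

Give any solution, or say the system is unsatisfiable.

busy = False, ready = True, cold = True, valve = True, idle = True, cache = False, alarm = False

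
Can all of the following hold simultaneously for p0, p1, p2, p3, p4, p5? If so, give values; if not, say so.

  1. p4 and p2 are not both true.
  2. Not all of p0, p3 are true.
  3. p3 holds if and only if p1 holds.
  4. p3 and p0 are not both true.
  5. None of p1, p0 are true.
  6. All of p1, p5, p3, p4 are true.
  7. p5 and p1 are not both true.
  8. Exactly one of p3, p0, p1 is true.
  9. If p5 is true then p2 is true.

UNSATISFIABLE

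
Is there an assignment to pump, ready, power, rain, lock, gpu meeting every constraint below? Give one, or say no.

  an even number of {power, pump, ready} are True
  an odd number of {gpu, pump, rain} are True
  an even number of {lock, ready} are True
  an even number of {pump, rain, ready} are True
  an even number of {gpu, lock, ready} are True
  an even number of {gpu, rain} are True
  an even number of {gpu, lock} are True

Adding constraints 2, 3, 4, 7 mod 2: every variable appears an even number of times on the left, so the left side is 0.
But the right sides sum to 1 (mod 2). 0 ≠ 1 — the system is inconsistent.

No satisfying assignment exists.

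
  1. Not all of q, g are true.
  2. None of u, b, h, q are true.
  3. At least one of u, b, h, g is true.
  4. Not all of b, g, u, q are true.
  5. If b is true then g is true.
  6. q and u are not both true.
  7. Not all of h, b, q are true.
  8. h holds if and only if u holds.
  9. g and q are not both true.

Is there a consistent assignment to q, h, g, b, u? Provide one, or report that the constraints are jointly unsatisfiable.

q = False; h = False; g = True; b = False; u = False

  (1) {q, g}: 1/2 true — not all ✓
  (2) {u, b, h, q}: 0 true — none ✓
  (3) {u, b, h, g}: 1 true — at least one ✓
  (4) {b, g, u, q}: 1/4 true — not all ✓
  (5) b=F ⇒ g: vacuous ✓
  (6) q=F, u=F — not both ✓
  (7) {h, b, q}: 0/3 true — not all ✓
  (8) h=F, u=F — same ✓
  (9) g=T, q=F — not both ✓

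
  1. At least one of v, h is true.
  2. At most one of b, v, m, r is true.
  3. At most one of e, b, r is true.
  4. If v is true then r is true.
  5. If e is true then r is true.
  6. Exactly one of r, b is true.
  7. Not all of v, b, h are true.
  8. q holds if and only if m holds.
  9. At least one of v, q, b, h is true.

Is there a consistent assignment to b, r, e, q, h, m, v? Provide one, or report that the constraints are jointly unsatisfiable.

b = False, r = True, e = False, q = False, h = True, m = False, v = False

  (1) {v, h}: 1 true — at least one ✓
  (2) {b, v, m, r}: 1 true — at most one ✓
  (3) {e, b, r}: 1 true — at most one ✓
  (4) v=F ⇒ r: vacuous ✓
  (5) e=F ⇒ r: vacuous ✓
  (6) {r, b}: 1 true — exactly one ✓
  (7) {v, b, h}: 1/3 true — not all ✓
  (8) q=F, m=F — same ✓
  (9) {v, q, b, h}: 1 true — at least one ✓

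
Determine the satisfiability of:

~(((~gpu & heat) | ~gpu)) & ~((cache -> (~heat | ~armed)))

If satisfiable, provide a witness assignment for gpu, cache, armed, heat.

gpu = True, cache = True, armed = True, heat = True

  ~(((~gpu & heat) | ~gpu)) = True
    (~gpu & heat) | ~gpu = False
      ~gpu & heat = False
        ~gpu = False
      ~gpu = False
  ~((cache -> (~heat | ~armed))) = True
    cache -> (~heat | ~armed) = False
      ~heat | ~armed = False
        ~heat = False
        ~armed = False
Both conjuncts True, so the formula holds.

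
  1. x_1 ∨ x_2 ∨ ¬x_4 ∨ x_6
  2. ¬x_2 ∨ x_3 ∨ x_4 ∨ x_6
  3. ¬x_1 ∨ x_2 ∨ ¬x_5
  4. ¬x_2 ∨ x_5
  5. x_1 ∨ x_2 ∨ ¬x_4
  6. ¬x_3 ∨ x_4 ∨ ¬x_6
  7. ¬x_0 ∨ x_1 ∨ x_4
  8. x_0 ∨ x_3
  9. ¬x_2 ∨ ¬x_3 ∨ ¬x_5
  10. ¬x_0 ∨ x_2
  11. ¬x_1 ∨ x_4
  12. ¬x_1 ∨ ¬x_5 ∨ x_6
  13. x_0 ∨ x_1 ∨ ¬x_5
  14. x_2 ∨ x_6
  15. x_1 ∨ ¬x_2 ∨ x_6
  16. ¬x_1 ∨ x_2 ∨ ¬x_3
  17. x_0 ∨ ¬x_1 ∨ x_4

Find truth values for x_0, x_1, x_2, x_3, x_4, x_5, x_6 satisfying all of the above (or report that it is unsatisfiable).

Set x_0 = True.
  then (¬x_0 ∨ x_2) forces x_2 = True.
  then (¬x_2 ∨ x_5) forces x_5 = True.
  then (¬x_2 ∨ ¬x_3 ∨ ¬x_5) forces x_3 = False.
Set x_1 = False.
  then (¬x_0 ∨ x_1 ∨ x_4) forces x_4 = True.
  then (x_1 ∨ ¬x_2 ∨ x_6) forces x_6 = True.
All clauses satisfied.

x_0: True, x_1: False, x_2: True, x_3: False, x_4: True, x_5: True, x_6: True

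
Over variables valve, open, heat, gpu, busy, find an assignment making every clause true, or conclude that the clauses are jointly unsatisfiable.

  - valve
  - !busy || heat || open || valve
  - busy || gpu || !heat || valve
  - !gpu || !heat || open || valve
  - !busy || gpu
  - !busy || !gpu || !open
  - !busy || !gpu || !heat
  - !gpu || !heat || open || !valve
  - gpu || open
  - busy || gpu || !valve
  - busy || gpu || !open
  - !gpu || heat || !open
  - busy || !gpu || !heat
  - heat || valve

Unit clause (valve) forces valve = True.
Set open = False.
  then (gpu || open) forces gpu = True.
  then (!gpu || !heat || open || !valve) forces heat = False.
Set busy = False.
All clauses satisfied.

valve: True, open: False, heat: False, gpu: True, busy: False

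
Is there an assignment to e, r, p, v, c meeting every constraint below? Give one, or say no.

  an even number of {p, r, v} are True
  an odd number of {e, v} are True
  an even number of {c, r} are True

e: False, r: True, p: False, v: True, c: True

{p, r, v}: 2 true → even ✓
{e, v}: 1 true → odd ✓
{c, r}: 2 true → even ✓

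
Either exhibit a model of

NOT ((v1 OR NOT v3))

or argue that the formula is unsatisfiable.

v1: False, v3: True

  NOT ((v1 OR NOT v3)) = True
    v1 OR NOT v3 = False
      NOT v3 = False
The formula evaluates to True.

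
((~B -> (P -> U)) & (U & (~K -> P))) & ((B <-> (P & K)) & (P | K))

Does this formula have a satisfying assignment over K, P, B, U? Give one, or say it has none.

K=T, P=T, B=T, U=T

  (~B -> (P -> U)) & (U & (~K -> P)) = True
    ~B -> (P -> U) = True
      ~B = False
      P -> U = True
    U & (~K -> P) = True
      ~K -> P = True
        ~K = False
  (B <-> (P & K)) & (P | K) = True
    B <-> (P & K) = True
      P & K = True
    P | K = True
Both conjuncts True, so the formula holds.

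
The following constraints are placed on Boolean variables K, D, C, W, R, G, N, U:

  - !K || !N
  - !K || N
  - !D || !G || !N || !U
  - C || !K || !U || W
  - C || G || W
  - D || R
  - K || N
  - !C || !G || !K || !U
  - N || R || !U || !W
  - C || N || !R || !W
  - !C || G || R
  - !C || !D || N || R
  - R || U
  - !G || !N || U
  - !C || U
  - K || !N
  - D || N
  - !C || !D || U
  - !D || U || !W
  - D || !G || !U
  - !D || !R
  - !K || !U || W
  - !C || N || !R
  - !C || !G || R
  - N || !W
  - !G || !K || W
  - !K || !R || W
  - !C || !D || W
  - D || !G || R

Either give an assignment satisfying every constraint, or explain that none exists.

Case K = True:
  (!K || !N) forces N = False.
  Clause (!K || N) is falsified — contradiction.
Case K = False:
  (K || N) forces N = True.
  Clause (K || !N) is falsified — contradiction.
Both cases fail, so the formula is unsatisfiable.

UNSATISFIABLE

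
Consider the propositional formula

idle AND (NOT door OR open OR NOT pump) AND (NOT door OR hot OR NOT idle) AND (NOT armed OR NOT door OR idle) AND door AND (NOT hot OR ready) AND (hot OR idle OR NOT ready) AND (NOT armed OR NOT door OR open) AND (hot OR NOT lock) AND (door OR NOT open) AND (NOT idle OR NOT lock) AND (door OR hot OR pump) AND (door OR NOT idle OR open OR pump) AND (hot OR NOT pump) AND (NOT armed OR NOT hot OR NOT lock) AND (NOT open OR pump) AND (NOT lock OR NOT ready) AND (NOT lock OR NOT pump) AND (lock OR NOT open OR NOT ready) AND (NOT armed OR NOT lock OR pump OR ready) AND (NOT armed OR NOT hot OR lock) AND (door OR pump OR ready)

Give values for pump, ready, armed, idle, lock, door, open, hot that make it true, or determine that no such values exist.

Unit clause (idle) forces idle = True.
Unit clause (door) forces door = True.
In (NOT idle OR NOT lock) only NOT lock is left, so lock = False.
In (NOT door OR hot OR NOT idle) only hot is left, so hot = True.
In (NOT hot OR ready) only ready is left, so ready = True.
In (lock OR NOT open OR NOT ready) only NOT open is left, so open = False.
In (NOT armed OR NOT hot OR lock) only NOT armed is left, so armed = False.
In (NOT door OR open OR NOT pump) only NOT pump is left, so pump = False.
All clauses satisfied.

pump = False, ready = True, armed = False, idle = True, lock = False, door = True, open = False, hot = True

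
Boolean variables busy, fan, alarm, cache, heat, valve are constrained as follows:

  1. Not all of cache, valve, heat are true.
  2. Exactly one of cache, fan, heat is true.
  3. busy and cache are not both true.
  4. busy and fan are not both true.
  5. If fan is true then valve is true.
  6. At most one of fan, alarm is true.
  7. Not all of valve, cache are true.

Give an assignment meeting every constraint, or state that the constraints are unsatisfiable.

busy = False, fan = False, alarm = True, cache = False, heat = True, valve = True

  (1) {cache, valve, heat}: 2/3 true — not all ✓
  (2) {cache, fan, heat}: 1 true — exactly one ✓
  (3) busy=F, cache=F — not both ✓
  (4) busy=F, fan=F — not both ✓
  (5) fan=F ⇒ valve: vacuous ✓
  (6) {fan, alarm}: 1 true — at most one ✓
  (7) {valve, cache}: 1/2 true — not all ✓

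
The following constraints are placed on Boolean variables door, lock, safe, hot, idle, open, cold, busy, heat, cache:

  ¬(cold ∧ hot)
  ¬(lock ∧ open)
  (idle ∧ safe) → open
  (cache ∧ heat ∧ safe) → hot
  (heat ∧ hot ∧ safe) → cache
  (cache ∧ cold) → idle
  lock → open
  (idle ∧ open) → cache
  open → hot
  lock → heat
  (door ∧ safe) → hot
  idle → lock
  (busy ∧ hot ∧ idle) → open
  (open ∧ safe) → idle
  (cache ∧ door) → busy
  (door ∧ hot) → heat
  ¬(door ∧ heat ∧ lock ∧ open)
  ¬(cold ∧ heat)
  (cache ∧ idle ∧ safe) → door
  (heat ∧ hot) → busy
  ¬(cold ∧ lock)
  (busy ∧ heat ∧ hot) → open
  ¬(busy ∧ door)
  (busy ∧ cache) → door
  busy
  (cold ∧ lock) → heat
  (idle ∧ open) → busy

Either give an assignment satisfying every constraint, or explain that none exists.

door = False, lock = False, safe = True, hot = False, idle = False, open = False, cold = True, busy = True, heat = False, cache = False

Unit clause (busy) forces busy = True.
In (¬busy ∨ ¬door) only ¬door is left, so door = False.
In (¬busy ∨ ¬cache ∨ door) only ¬cache is left, so cache = False.
Set lock = False.
  then (¬idle ∨ lock) forces idle = False.
Set safe = True.
  then (idle ∨ ¬open ∨ ¬safe) forces open = False.
Set hot = False.
Set cold = True.
  then (¬cold ∨ ¬heat) forces heat = False.
All clauses satisfied.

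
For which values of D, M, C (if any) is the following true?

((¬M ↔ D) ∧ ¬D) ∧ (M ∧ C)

D = False, M = True, C = True

  (¬M ↔ D) ∧ ¬D = True
    ¬M ↔ D = True
      ¬M = False
    ¬D = True
  M ∧ C = True
Both conjuncts True, so the formula holds.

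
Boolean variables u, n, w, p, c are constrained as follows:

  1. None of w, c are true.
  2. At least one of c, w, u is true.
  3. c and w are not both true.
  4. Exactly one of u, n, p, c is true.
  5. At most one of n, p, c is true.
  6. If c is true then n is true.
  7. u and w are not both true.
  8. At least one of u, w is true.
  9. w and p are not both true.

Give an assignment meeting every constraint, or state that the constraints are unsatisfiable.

u=T, n=F, w=F, p=F, c=F

  (1) {w, c}: 0 true — none ✓
  (2) {c, w, u}: 1 true — at least one ✓
  (3) c=F, w=F — not both ✓
  (4) {u, n, p, c}: 1 true — exactly one ✓
  (5) {n, p, c}: 0 true — at most one ✓
  (6) c=F ⇒ n: vacuous ✓
  (7) u=T, w=F — not both ✓
  (8) {u, w}: 1 true — at least one ✓
  (9) w=F, p=F — not both ✓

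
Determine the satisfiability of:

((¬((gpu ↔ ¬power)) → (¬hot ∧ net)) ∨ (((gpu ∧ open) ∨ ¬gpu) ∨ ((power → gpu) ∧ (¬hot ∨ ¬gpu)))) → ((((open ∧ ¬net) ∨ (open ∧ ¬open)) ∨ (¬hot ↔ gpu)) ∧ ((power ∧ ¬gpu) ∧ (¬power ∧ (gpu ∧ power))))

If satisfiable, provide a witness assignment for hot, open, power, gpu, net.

hot=T, open=F, power=T, gpu=T, net=T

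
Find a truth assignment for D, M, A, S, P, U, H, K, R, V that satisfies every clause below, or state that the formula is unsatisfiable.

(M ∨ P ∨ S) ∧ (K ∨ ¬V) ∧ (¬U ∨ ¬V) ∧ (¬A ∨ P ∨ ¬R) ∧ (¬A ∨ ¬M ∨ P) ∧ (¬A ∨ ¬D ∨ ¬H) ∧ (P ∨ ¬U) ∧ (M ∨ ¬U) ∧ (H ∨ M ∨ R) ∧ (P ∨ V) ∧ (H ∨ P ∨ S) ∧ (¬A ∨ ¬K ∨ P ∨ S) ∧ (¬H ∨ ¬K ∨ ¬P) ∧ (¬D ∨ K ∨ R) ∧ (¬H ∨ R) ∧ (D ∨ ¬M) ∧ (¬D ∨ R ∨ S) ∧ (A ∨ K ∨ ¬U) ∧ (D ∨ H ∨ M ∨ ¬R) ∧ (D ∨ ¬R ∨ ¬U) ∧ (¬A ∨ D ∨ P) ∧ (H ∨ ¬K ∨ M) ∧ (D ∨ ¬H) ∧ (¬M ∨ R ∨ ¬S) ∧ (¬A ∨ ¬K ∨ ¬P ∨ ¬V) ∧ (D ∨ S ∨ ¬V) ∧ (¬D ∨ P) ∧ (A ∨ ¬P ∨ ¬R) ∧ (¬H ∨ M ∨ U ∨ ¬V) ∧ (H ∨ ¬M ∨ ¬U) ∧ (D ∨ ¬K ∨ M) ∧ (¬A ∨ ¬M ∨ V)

D = True, M = False, A = True, S = True, P = True, U = False, H = False, K = False, R = True, V = False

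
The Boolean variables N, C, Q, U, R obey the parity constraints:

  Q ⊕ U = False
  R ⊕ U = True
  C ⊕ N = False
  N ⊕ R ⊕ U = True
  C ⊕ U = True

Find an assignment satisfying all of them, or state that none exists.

N: False, C: False, Q: True, U: True, R: False

Q ⊕ U = T ⊕ T = False ✓
R ⊕ U = F ⊕ T = True ✓
C ⊕ N = F ⊕ F = False ✓
N ⊕ R ⊕ U = F ⊕ F ⊕ T = True ✓
C ⊕ U = F ⊕ T = True ✓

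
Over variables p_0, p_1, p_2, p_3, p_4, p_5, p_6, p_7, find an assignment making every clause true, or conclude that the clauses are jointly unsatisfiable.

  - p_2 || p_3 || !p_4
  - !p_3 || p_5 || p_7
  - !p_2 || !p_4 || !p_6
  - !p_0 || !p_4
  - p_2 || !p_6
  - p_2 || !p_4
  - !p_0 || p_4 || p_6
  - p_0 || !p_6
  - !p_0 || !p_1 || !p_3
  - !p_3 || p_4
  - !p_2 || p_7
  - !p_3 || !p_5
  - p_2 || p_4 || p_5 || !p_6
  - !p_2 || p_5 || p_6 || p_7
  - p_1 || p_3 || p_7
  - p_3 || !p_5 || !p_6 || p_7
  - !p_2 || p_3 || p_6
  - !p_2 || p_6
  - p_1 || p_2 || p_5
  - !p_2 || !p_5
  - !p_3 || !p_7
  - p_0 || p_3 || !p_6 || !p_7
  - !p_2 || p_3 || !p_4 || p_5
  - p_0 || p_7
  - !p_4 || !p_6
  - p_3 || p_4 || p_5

Set p_0 = False.
  then (p_0 || !p_6) forces p_6 = False.
  then (!p_2 || p_6) forces p_2 = False.
  then (p_0 || p_7) forces p_7 = True.
  then (p_2 || !p_4) forces p_4 = False.
  then (!p_3 || p_4) forces p_3 = False.
  then (p_3 || p_4 || p_5) forces p_5 = True.
Set p_1 = True.
All clauses satisfied.

p_0 = False, p_1 = True, p_2 = False, p_3 = False, p_4 = False, p_5 = True, p_6 = False, p_7 = True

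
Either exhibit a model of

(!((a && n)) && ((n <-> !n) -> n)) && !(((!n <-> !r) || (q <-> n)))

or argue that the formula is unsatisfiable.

n = False; q = True; a = True; r = True

  !((a && n)) && ((n <-> !n) -> n) = True
    !((a && n)) = True
      a && n = False
    (n <-> !n) -> n = True
      n <-> !n = False
        !n = True
  !(((!n <-> !r) || (q <-> n))) = True
    (!n <-> !r) || (q <-> n) = False
      !n <-> !r = False
        !n = True
        !r = False
      q <-> n = False
Both conjuncts True, so the formula holds.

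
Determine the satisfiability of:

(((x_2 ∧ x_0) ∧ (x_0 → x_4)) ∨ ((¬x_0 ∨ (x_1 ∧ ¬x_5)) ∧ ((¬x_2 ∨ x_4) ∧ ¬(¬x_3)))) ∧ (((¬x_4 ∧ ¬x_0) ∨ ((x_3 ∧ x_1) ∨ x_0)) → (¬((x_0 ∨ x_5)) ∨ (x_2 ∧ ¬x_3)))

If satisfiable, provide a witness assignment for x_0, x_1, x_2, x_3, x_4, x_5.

x_0: False, x_1: True, x_2: False, x_3: True, x_4: False, x_5: False

  ((x_2 ∧ x_0) ∧ (x_0 → x_4)) ∨ ((¬x_0 ∨ (x_1 ∧ ¬x_5)) ∧ ((¬x_2 ∨ x_4) ∧ ¬(¬x_3))) = True
    (x_2 ∧ x_0) ∧ (x_0 → x_4) = False
      x_2 ∧ x_0 = False
      x_0 → x_4 = True
    (¬x_0 ∨ (x_1 ∧ ¬x_5)) ∧ ((¬x_2 ∨ x_4) ∧ ¬(¬x_3)) = True
      ¬x_0 ∨ (x_1 ∧ ¬x_5) = True
        ¬x_0 = True
        x_1 ∧ ¬x_5 = True
          ¬x_5 = True
      (¬x_2 ∨ x_4) ∧ ¬(¬x_3) = True
        ¬x_2 ∨ x_4 = True
          ¬x_2 = True
        ¬(¬x_3) = True
          ¬x_3 = False
  ((¬x_4 ∧ ¬x_0) ∨ ((x_3 ∧ x_1) ∨ x_0)) → (¬((x_0 ∨ x_5)) ∨ (x_2 ∧ ¬x_3)) = True
    (¬x_4 ∧ ¬x_0) ∨ ((x_3 ∧ x_1) ∨ x_0) = True
      ¬x_4 ∧ ¬x_0 = True
        ¬x_4 = True
        ¬x_0 = True
      (x_3 ∧ x_1) ∨ x_0 = True
        x_3 ∧ x_1 = True
    ¬((x_0 ∨ x_5)) ∨ (x_2 ∧ ¬x_3) = True
      ¬((x_0 ∨ x_5)) = True
        x_0 ∨ x_5 = False
      x_2 ∧ ¬x_3 = False
        ¬x_3 = False
Both conjuncts True, so the formula holds.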